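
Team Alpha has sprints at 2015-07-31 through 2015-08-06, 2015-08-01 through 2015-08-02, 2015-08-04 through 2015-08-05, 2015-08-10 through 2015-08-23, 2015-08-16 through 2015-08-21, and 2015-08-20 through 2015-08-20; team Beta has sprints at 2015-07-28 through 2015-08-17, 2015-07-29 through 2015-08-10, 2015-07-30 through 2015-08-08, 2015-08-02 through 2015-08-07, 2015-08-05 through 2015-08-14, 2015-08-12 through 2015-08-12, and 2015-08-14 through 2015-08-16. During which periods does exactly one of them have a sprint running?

2015-07-28 through 2015-07-30, 2015-08-07 through 2015-08-09, 2015-08-18 through 2015-08-23

First set merges to 2015-07-31 through 2015-08-06, 2015-08-10 through 2015-08-23.
Second set merges to 2015-07-28 through 2015-08-17.
A but not B: 2015-08-18 through 2015-08-23.
B but not A: 2015-07-28 through 2015-07-30, 2015-08-07 through 2015-08-09.
Combining gives A △ B.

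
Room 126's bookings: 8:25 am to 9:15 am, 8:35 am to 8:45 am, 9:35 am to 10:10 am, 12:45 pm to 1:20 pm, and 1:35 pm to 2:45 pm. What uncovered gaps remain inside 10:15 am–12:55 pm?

10:15 am–12:45 pm

The merged coverage is 8:25 am–9:15 am, 9:35 am–10:10 am, 12:45 pm–1:20 pm, 1:35 pm–2:45 pm.
Complement within 10:15 am–12:55 pm: 10:15 am–12:45 pm.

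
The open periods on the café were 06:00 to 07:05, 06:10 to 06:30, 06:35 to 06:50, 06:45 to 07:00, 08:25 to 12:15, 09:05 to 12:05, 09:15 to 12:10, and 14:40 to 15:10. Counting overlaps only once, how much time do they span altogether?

5 h 25 min

Merged: 06:00-07:05, 08:25-12:15, 14:40-15:10.
Lengths: 1 h 5 min + 3 h 50 min + 30 min = 5 h 25 min.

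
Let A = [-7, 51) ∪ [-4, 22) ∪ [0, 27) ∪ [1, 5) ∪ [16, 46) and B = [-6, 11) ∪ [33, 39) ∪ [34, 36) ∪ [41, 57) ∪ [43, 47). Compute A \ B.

[-7, -6) ∪ [11, 33) ∪ [39, 41)

A, merged: [-7, 51).
B, merged: [-6, 11), [33, 39), [41, 57).
[-7, 51) with B removed leaves [-7, -6), [11, 33), [39, 41).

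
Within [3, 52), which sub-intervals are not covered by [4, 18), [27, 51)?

[3, 4) ∪ [18, 27) ∪ [51, 52)

After merging, the occupied span is [4, 18), [27, 51).
Uncovered inside [3, 52): [3, 4), [18, 27), [51, 52).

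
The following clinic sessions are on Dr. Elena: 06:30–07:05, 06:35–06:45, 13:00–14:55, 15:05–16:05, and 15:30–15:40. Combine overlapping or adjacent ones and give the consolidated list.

06:30–07:05, 13:00–14:55, 15:05–16:05

06:35–06:45 overlaps/touches 06:30–07:05 → extend to 06:30–07:05.
13:00–14:55 is disjoint → start new block.
15:05–16:05 is disjoint → start new block.
15:30–15:40 overlaps/touches 15:05–16:05 → extend to 15:05–16:05.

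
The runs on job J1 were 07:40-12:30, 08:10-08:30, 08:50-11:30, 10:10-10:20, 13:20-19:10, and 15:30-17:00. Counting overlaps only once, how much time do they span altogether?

10 h 40 min

Merged: 07:40-12:30, 13:20-19:10.
Lengths: 4 h 50 min + 5 h 50 min = 10 h 40 min.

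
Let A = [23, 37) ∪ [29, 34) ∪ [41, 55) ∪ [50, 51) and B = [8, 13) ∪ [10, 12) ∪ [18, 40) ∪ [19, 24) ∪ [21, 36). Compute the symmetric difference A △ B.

Merge the first list: [23, 37), [41, 55).
Merge the second list: [8, 13), [18, 40).
A \ B = [41, 55).
B \ A = [8, 13), [18, 23), [37, 40).
Union of the two gives the symmetric difference.

[8, 13) ∪ [18, 23) ∪ [37, 40) ∪ [41, 55)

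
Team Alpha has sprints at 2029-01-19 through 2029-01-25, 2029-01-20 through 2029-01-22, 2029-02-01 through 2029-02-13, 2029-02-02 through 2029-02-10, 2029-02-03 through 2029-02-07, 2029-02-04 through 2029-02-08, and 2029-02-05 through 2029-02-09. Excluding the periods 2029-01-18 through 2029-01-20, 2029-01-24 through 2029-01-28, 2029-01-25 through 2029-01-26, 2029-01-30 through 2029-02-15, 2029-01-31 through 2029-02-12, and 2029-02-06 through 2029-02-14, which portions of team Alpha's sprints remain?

First set merges to 2029-01-19 through 2029-01-25, 2029-02-01 through 2029-02-13.
Second set merges to 2029-01-18 through 2029-01-20, 2029-01-24 through 2029-01-28, 2029-01-30 through 2029-02-15.
2029-01-19 through 2029-01-25 \ B = 2029-01-21 through 2029-01-23.
2029-02-01 through 2029-02-13: entirely removed.

2029-01-21 through 2029-01-23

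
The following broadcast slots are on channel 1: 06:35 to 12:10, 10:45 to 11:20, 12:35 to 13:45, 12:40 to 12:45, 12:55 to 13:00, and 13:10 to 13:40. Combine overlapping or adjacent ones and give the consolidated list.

10:45-11:20 overlaps/touches 06:35-12:10 → extend to 06:35-12:10.
12:35-13:45 is disjoint → start new block.
12:40-12:45 overlaps/touches 12:35-13:45 → extend to 12:35-13:45.
12:55-13:00 overlaps/touches 12:35-13:45 → extend to 12:35-13:45.
13:10-13:40 overlaps/touches 12:35-13:45 → extend to 12:35-13:45.

06:35-12:10, 12:35-13:45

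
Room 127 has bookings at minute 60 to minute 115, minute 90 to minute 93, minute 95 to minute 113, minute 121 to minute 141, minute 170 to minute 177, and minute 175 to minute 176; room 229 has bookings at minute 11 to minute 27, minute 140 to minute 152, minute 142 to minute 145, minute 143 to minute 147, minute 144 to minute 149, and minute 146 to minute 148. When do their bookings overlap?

Merge the first list: minute 60 to minute 115, minute 121 to minute 141, minute 170 to minute 177.
Merge the second list: minute 11 to minute 27, minute 140 to minute 152.
minute 60 to minute 115 meets no B interval.
minute 121 to minute 141 ∩ B → minute 140 to minute 141.
minute 170 to minute 177 meets no B interval.

minute 140 to minute 141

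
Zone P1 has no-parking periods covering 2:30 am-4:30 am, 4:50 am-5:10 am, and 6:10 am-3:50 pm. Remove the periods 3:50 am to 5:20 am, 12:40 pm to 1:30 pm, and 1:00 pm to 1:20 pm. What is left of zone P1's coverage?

2:30 am–3:50 am, 6:10 am–12:40 pm, 1:30 pm–3:50 pm

Second set merges to 3:50 am–5:20 am, 12:40 pm–1:30 pm.
2:30 am–4:30 am minus B → 2:30 am–3:50 am.
4:50 am–5:10 am: fully covered by B → removed.
6:10 am–3:50 pm minus B → 6:10 am–12:40 pm, 1:30 pm–3:50 pm.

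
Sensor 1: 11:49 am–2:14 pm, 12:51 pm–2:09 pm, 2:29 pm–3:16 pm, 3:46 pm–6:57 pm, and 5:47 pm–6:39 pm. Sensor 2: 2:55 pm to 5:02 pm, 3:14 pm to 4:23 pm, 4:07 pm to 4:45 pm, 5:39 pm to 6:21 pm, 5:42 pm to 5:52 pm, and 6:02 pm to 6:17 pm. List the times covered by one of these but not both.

First set merges to 11:49 am-2:14 pm, 2:29 pm-3:16 pm, 3:46 pm-6:57 pm.
Second set merges to 2:55 pm-5:02 pm, 5:39 pm-6:21 pm.
A \ B = 11:49 am-2:14 pm, 2:29 pm-2:55 pm, 5:02 pm-5:39 pm, 6:21 pm-6:57 pm.
B \ A = 3:16 pm-3:46 pm.
Union of the two gives the symmetric difference.

11:49 am-2:14 pm, 2:29 pm-2:55 pm, 3:16 pm-3:46 pm, 5:02 pm-5:39 pm, 6:21 pm-6:57 pm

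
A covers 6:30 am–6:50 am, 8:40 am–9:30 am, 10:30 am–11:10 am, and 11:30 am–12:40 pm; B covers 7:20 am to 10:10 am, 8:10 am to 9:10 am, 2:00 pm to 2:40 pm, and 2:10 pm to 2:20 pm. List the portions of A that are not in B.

6:30 am–6:50 am, 10:30 am–11:10 am, 11:30 am–12:40 pm

Merge the second list: 7:20 am–10:10 am, 2:00 pm–2:40 pm.
6:30 am–6:50 am: nothing removed.
8:40 am–9:30 am: entirely removed.
10:30 am–11:10 am: nothing removed.
11:30 am–12:40 pm: nothing removed.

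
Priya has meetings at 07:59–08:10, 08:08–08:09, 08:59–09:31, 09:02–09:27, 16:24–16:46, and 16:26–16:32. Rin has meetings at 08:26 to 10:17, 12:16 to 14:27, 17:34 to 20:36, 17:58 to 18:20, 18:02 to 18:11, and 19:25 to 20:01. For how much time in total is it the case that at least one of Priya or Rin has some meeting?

A, merged: 07:59–08:10, 08:59–09:31, 16:24–16:46.
B, merged: 08:26–10:17, 12:16–14:27, 17:34–20:36.
A ∪ B = 07:59–08:10, 08:26–10:17, 12:16–14:27, 16:24–16:46, 17:34–20:36.
Total: 11 min + 1 h 51 min + 2 h 11 min + 22 min + 3 h 2 min = 7 h 37 min.

7 h 37 min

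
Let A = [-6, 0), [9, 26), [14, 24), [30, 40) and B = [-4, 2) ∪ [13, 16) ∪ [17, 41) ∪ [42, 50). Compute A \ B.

[-6, -4) ∪ [9, 13) ∪ [16, 17)

A, merged: [-6, 0), [9, 26), [30, 40).
[-6, 0) \ B = [-6, -4).
[9, 26) \ B = [9, 13), [16, 17).
[30, 40): entirely removed.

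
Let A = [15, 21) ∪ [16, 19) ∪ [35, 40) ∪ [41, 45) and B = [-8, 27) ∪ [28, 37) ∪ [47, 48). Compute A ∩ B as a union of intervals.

[15, 21) ∪ [35, 37)

A, merged: [15, 21), [35, 40), [41, 45).
[15, 21) meets the second set on [15, 21).
[35, 40) meets the second set on [35, 37).
[41, 45): no overlap with the second set.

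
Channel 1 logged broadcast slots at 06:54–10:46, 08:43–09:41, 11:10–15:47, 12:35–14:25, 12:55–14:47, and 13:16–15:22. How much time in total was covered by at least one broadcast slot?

8 h 29 min

Merged: 06:54–10:46, 11:10–15:47.
Lengths: 3 h 52 min + 4 h 37 min = 8 h 29 min.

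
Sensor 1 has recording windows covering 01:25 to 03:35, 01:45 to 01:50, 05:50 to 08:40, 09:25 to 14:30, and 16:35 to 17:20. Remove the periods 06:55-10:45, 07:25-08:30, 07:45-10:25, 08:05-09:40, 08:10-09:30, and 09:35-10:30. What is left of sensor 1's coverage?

01:25–03:35, 05:50–06:55, 10:45–14:30, 16:35–17:20

First set merges to 01:25–03:35, 05:50–08:40, 09:25–14:30, 16:35–17:20.
Second set merges to 06:55–10:45.
01:25–03:35 is untouched.
05:50–08:40 with B removed leaves 05:50–06:55.
09:25–14:30 with B removed leaves 10:45–14:30.
16:35–17:20 is untouched.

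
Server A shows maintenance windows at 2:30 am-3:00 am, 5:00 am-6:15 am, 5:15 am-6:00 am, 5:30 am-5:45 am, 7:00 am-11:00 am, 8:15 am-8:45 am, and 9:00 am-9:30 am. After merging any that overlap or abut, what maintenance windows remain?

2:30 am-3:00 am, 5:00 am-6:15 am, 7:00 am-11:00 am

5:00 am-6:15 am is disjoint → start new block.
5:15 am-6:00 am overlaps/touches 5:00 am-6:15 am → extend to 5:00 am-6:15 am.
5:30 am-5:45 am overlaps/touches 5:00 am-6:15 am → extend to 5:00 am-6:15 am.
7:00 am-11:00 am is disjoint → start new block.
8:15 am-8:45 am overlaps/touches 7:00 am-11:00 am → extend to 7:00 am-11:00 am.
9:00 am-9:30 am overlaps/touches 7:00 am-11:00 am → extend to 7:00 am-11:00 am.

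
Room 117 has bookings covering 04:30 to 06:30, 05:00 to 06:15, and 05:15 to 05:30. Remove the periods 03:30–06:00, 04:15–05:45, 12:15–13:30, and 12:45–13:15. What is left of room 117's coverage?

06:00-06:30

First set merges to 04:30-06:30.
Second set merges to 03:30-06:00, 12:15-13:30.
04:30-06:30 with B removed leaves 06:00-06:30.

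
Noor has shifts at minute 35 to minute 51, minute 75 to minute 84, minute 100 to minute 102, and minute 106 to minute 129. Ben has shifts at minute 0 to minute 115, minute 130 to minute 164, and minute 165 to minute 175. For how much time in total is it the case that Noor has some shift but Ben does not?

14 minutes

A \ B = minute 115 to minute 129.
Total: 14 minutes.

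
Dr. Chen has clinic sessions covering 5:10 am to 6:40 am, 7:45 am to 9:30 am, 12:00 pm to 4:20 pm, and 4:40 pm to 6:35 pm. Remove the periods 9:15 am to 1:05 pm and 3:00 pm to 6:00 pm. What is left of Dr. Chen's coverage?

5:10 am-6:40 am is untouched.
7:45 am-9:30 am with B removed leaves 7:45 am-9:15 am.
12:00 pm-4:20 pm with B removed leaves 1:05 pm-3:00 pm.
4:40 pm-6:35 pm with B removed leaves 6:00 pm-6:35 pm.

5:10 am-6:40 am, 7:45 am-9:15 am, 1:05 pm-3:00 pm, 6:00 pm-6:35 pm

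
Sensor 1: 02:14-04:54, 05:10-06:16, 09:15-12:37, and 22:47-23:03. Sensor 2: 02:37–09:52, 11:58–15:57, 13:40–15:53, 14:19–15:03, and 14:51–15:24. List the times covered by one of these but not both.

Second set merges to 02:37-09:52, 11:58-15:57.
A \ B = 02:14-02:37, 09:52-11:58, 22:47-23:03.
B \ A = 04:54-05:10, 06:16-09:15, 12:37-15:57.
Union of the two gives the symmetric difference.

02:14-02:37, 04:54-05:10, 06:16-09:15, 09:52-11:58, 12:37-15:57, 22:47-23:03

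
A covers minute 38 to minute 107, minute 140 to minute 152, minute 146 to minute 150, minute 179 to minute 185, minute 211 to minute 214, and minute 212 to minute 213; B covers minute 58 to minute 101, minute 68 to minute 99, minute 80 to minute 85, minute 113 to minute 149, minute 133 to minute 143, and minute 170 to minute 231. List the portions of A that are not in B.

First set merges to minute 38 to minute 107, minute 140 to minute 152, minute 179 to minute 185, minute 211 to minute 214.
Second set merges to minute 58 to minute 101, minute 113 to minute 149, minute 170 to minute 231.
minute 38 to minute 107 with B removed leaves minute 38 to minute 58, minute 101 to minute 107.
minute 140 to minute 152 with B removed leaves minute 149 to minute 152.
minute 179 to minute 185 lies entirely inside B → drops out.
minute 211 to minute 214 lies entirely inside B → drops out.

minute 38 to minute 58, minute 101 to minute 107, minute 149 to minute 152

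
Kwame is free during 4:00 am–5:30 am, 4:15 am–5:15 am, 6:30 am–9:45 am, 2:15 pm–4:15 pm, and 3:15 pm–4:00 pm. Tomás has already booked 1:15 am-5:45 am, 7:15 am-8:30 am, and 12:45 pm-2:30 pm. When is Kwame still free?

Merge the first list: 4:00 am-5:30 am, 6:30 am-9:45 am, 2:15 pm-4:15 pm.
4:00 am-5:30 am: entirely removed.
6:30 am-9:45 am \ B = 6:30 am-7:15 am, 8:30 am-9:45 am.
2:15 pm-4:15 pm \ B = 2:30 pm-4:15 pm.

6:30 am-7:15 am, 8:30 am-9:45 am, 2:30 pm-4:15 pm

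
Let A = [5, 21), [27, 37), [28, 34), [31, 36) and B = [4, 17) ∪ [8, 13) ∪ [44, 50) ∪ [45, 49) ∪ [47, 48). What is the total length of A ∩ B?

12

First set merges to [5, 21), [27, 37).
Second set merges to [4, 17), [44, 50).
A ∩ B = [5, 17).
Total: 12.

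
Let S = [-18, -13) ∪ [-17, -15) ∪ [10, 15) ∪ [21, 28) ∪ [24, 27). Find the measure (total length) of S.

17

Merged: [-18, -13), [10, 15), [21, 28).
Lengths: 5 + 5 + 7 = 17.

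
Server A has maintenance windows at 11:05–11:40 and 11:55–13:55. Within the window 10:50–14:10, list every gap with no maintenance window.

10:50–11:05, 11:40–11:55, 13:55–14:10

The merged coverage is 11:05–11:40, 11:55–13:55.
Uncovered inside 10:50–14:10: 10:50–11:05, 11:40–11:55, 13:55–14:10.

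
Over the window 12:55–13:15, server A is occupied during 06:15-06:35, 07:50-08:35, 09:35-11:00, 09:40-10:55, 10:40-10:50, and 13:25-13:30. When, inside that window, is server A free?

12:55-13:15

The merged coverage is 06:15-06:35, 07:50-08:35, 09:35-11:00, 13:25-13:30.
Gaps within 12:55-13:15: 12:55-13:15.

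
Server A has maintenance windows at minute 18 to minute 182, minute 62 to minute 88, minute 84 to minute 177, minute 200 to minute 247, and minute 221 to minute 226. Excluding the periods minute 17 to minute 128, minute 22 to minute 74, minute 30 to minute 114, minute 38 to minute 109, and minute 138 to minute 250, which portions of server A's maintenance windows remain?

minute 128 to minute 138

Merge the first list: minute 18 to minute 182, minute 200 to minute 247.
Merge the second list: minute 17 to minute 128, minute 138 to minute 250.
minute 18 to minute 182 \ B = minute 128 to minute 138.
minute 200 to minute 247: entirely removed.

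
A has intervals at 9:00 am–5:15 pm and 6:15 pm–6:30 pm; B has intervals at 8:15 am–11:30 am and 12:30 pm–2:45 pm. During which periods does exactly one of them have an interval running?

8:15 am–9:00 am, 11:30 am–12:30 pm, 2:45 pm–5:15 pm, 6:15 pm–6:30 pm

A \ B = 11:30 am–12:30 pm, 2:45 pm–5:15 pm, 6:15 pm–6:30 pm.
B \ A = 8:15 am–9:00 am.
Union of the two gives the symmetric difference.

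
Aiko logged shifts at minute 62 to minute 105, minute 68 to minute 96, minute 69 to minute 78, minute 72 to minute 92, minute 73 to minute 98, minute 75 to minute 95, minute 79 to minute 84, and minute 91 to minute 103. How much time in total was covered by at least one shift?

Merged: minute 62 to minute 105.
Length: 43 minutes.

43 minutes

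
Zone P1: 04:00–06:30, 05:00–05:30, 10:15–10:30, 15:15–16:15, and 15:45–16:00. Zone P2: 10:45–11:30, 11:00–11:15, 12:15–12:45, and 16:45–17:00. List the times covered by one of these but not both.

04:00–06:30, 10:15–10:30, 10:45–11:30, 12:15–12:45, 15:15–16:15, 16:45–17:00

First set merges to 04:00–06:30, 10:15–10:30, 15:15–16:15.
Second set merges to 10:45–11:30, 12:15–12:45, 16:45–17:00.
A \ B = 04:00–06:30, 10:15–10:30, 15:15–16:15.
B \ A = 10:45–11:30, 12:15–12:45, 16:45–17:00.
Union of the two gives the symmetric difference.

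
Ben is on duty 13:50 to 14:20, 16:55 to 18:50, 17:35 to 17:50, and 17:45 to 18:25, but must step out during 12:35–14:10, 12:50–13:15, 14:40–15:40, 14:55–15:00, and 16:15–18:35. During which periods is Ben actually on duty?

14:10-14:20, 18:35-18:50

First set merges to 13:50-14:20, 16:55-18:50.
Second set merges to 12:35-14:10, 14:40-15:40, 16:15-18:35.
13:50-14:20 \ B = 14:10-14:20.
16:55-18:50 \ B = 18:35-18:50.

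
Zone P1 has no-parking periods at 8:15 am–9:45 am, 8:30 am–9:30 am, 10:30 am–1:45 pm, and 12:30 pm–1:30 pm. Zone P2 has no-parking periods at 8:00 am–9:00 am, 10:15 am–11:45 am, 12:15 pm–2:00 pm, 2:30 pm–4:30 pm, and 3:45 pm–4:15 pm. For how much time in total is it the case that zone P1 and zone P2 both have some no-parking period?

3 h 30 min

A, merged: 8:15 am-9:45 am, 10:30 am-1:45 pm.
B, merged: 8:00 am-9:00 am, 10:15 am-11:45 am, 12:15 pm-2:00 pm, 2:30 pm-4:30 pm.
A ∩ B = 8:15 am-9:00 am, 10:30 am-11:45 am, 12:15 pm-1:45 pm.
Total: 45 min + 1 h 15 min + 1 h 30 min = 3 h 30 min.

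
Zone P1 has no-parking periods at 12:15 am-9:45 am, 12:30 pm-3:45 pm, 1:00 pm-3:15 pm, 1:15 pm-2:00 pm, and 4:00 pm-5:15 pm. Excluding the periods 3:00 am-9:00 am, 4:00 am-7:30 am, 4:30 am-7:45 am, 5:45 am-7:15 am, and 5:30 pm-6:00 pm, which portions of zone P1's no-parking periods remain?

12:15 am–3:00 am, 9:00 am–9:45 am, 12:30 pm–3:45 pm, 4:00 pm–5:15 pm

First set merges to 12:15 am–9:45 am, 12:30 pm–3:45 pm, 4:00 pm–5:15 pm.
Second set merges to 3:00 am–9:00 am, 5:30 pm–6:00 pm.
12:15 am–9:45 am minus B → 12:15 am–3:00 am, 9:00 am–9:45 am.
12:30 pm–3:45 pm: no B overlap → unchanged.
4:00 pm–5:15 pm: no B overlap → unchanged.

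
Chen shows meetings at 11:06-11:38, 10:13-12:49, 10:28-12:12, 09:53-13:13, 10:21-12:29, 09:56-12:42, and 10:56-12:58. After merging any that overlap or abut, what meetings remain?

Sort by start: 09:53–13:13, 09:56–12:42, 10:13–12:49, 10:21–12:29, 10:28–12:12, 10:56–12:58, 11:06–11:38.
09:56–12:42 overlaps/touches 09:53–13:13 → extend to 09:53–13:13.
10:13–12:49 overlaps/touches 09:53–13:13 → extend to 09:53–13:13.
10:21–12:29 overlaps/touches 09:53–13:13 → extend to 09:53–13:13.
10:28–12:12 overlaps/touches 09:53–13:13 → extend to 09:53–13:13.
10:56–12:58 overlaps/touches 09:53–13:13 → extend to 09:53–13:13.
11:06–11:38 overlaps/touches 09:53–13:13 → extend to 09:53–13:13.

09:53–13:13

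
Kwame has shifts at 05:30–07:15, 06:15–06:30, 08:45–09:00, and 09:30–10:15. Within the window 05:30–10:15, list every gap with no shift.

07:15-08:45, 09:00-09:30

The merged coverage is 05:30-07:15, 08:45-09:00, 09:30-10:15.
Complement within 05:30-10:15: 07:15-08:45, 09:00-09:30.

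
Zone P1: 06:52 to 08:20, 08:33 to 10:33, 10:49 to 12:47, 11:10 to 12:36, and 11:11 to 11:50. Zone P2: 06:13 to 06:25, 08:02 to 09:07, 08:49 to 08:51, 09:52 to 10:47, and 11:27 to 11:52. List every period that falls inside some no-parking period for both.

08:02-08:20, 08:33-09:07, 09:52-10:33, 11:27-11:52

First set merges to 06:52-08:20, 08:33-10:33, 10:49-12:47.
Second set merges to 06:13-06:25, 08:02-09:07, 09:52-10:47, 11:27-11:52.
06:52-08:20 overlaps B on 08:02-08:20.
08:33-10:33 overlaps B on 08:33-09:07, 09:52-10:33.
10:49-12:47 overlaps B on 11:27-11:52.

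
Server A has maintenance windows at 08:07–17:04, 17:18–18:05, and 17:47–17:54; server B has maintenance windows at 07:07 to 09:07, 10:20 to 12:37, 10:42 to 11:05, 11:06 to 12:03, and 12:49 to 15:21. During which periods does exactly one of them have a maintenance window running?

07:07-08:07, 09:07-10:20, 12:37-12:49, 15:21-17:04, 17:18-18:05

Merge the first list: 08:07-17:04, 17:18-18:05.
Merge the second list: 07:07-09:07, 10:20-12:37, 12:49-15:21.
Only in the first: 09:07-10:20, 12:37-12:49, 15:21-17:04, 17:18-18:05.
Only in the second: 07:07-08:07.
Together these are the periods covered by exactly one.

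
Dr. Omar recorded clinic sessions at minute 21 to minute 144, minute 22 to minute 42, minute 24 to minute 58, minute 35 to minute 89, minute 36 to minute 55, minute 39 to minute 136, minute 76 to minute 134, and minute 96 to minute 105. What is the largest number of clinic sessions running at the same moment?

Sweep endpoints in order; track running count of active intervals.
Peak of 6 reached at minute 39.

6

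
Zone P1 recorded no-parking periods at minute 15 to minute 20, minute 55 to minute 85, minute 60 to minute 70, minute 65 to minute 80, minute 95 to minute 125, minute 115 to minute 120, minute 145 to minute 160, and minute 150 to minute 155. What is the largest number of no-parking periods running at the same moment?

Sweep endpoints in order; track running count of active intervals.
Peak of 3 reached at minute 65.

3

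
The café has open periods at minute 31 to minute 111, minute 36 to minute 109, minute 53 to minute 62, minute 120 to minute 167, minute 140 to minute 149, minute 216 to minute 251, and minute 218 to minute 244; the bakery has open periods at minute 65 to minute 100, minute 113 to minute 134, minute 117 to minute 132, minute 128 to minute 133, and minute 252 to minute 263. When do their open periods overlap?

First set merges to minute 31 to minute 111, minute 120 to minute 167, minute 216 to minute 251.
Second set merges to minute 65 to minute 100, minute 113 to minute 134, minute 252 to minute 263.
minute 31 to minute 111 ∩ B → minute 65 to minute 100.
minute 120 to minute 167 ∩ B → minute 120 to minute 134.
minute 216 to minute 251 meets no B interval.

minute 65 to minute 100, minute 120 to minute 134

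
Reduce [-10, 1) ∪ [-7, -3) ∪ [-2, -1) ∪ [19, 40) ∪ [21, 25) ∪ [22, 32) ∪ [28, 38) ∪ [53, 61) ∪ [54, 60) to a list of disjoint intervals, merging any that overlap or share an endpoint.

[-10, 1) ∪ [19, 40) ∪ [53, 61)

[-7, -3) overlaps/touches [-10, 1) → extend to [-10, 1).
[-2, -1) overlaps/touches [-10, 1) → extend to [-10, 1).
[19, 40) is disjoint → start new block.
[21, 25) overlaps/touches [19, 40) → extend to [19, 40).
[22, 32) overlaps/touches [19, 40) → extend to [19, 40).
[28, 38) overlaps/touches [19, 40) → extend to [19, 40).
[53, 61) is disjoint → start new block.
[54, 60) overlaps/touches [53, 61) → extend to [53, 61).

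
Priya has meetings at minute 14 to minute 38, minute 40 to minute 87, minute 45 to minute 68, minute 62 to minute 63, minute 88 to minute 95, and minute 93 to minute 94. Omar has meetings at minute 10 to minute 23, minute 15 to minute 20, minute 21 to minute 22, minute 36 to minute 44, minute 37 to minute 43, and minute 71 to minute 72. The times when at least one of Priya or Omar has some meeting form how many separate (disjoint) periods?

2

First set merges to minute 14 to minute 38, minute 40 to minute 87, minute 88 to minute 95.
Second set merges to minute 10 to minute 23, minute 36 to minute 44, minute 71 to minute 72.
A ∪ B = minute 10 to minute 87, minute 88 to minute 95.
That is 2 disjoint pieces.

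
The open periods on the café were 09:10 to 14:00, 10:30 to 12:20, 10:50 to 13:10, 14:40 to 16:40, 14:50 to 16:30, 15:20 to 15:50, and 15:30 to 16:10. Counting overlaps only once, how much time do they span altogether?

6 h 50 min

Merged: 09:10–14:00, 14:40–16:40.
Lengths: 4 h 50 min + 2 h = 6 h 50 min.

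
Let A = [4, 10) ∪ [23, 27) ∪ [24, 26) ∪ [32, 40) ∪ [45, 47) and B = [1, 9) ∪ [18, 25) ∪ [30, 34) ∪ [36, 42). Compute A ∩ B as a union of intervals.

Merge the first list: [4, 10), [23, 27), [32, 40), [45, 47).
[4, 10) meets the second set on [4, 9).
[23, 27) meets the second set on [23, 25).
[32, 40) meets the second set on [32, 34), [36, 40).
[45, 47): no overlap with the second set.

[4, 9) ∪ [23, 25) ∪ [32, 34) ∪ [36, 40)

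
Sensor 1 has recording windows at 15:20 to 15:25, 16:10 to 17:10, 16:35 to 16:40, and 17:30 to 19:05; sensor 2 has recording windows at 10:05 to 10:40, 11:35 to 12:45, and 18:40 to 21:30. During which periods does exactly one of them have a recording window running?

10:05-10:40, 11:35-12:45, 15:20-15:25, 16:10-17:10, 17:30-18:40, 19:05-21:30

Merge the first list: 15:20-15:25, 16:10-17:10, 17:30-19:05.
A \ B = 15:20-15:25, 16:10-17:10, 17:30-18:40.
B \ A = 10:05-10:40, 11:35-12:45, 19:05-21:30.
Union of the two gives the symmetric difference.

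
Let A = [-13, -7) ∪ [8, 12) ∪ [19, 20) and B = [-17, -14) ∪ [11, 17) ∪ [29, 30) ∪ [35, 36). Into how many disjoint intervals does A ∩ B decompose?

A ∩ B = [11, 12).
That is 1 disjoint piece.

1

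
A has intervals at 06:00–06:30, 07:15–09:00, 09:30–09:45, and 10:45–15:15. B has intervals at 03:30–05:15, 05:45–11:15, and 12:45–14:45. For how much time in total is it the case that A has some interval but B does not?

2 h

A \ B = 11:15–12:45, 14:45–15:15.
Total: 1 h 30 min + 30 min = 2 h.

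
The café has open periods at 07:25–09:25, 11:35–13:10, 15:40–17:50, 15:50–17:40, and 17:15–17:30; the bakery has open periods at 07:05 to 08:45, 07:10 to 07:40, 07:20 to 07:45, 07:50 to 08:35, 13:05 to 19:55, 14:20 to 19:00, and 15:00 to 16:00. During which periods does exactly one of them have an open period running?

07:05–07:25, 08:45–09:25, 11:35–13:05, 13:10–15:40, 17:50–19:55

Merge the first list: 07:25–09:25, 11:35–13:10, 15:40–17:50.
Merge the second list: 07:05–08:45, 13:05–19:55.
Only in the first: 08:45–09:25, 11:35–13:05.
Only in the second: 07:05–07:25, 13:10–15:40, 17:50–19:55.
Together these are the periods covered by exactly one.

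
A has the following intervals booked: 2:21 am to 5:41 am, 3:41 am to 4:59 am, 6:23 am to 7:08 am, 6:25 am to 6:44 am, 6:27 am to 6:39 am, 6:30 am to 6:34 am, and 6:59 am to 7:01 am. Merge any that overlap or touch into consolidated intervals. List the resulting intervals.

3:41 am-4:59 am overlaps/touches 2:21 am-5:41 am → extend to 2:21 am-5:41 am.
6:23 am-7:08 am is disjoint → start new block.
6:25 am-6:44 am overlaps/touches 6:23 am-7:08 am → extend to 6:23 am-7:08 am.
6:27 am-6:39 am overlaps/touches 6:23 am-7:08 am → extend to 6:23 am-7:08 am.
6:30 am-6:34 am overlaps/touches 6:23 am-7:08 am → extend to 6:23 am-7:08 am.
6:59 am-7:01 am overlaps/touches 6:23 am-7:08 am → extend to 6:23 am-7:08 am.

2:21 am-5:41 am, 6:23 am-7:08 am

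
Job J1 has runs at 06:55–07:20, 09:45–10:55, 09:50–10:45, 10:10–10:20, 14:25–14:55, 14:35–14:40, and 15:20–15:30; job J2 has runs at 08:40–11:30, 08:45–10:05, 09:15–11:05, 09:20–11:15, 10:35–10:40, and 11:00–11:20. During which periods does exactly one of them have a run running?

Merge the first list: 06:55-07:20, 09:45-10:55, 14:25-14:55, 15:20-15:30.
Merge the second list: 08:40-11:30.
A but not B: 06:55-07:20, 14:25-14:55, 15:20-15:30.
B but not A: 08:40-09:45, 10:55-11:30.
Combining gives A △ B.

06:55-07:20, 08:40-09:45, 10:55-11:30, 14:25-14:55, 15:20-15:30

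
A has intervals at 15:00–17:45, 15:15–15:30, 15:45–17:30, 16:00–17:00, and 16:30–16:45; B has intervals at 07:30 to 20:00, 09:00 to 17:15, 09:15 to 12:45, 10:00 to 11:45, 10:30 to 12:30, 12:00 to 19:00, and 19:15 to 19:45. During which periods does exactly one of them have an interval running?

Merge the first list: 15:00–17:45.
Merge the second list: 07:30–20:00.
A but not B: none.
B but not A: 07:30–15:00, 17:45–20:00.
Combining gives A △ B.

07:30–15:00, 17:45–20:00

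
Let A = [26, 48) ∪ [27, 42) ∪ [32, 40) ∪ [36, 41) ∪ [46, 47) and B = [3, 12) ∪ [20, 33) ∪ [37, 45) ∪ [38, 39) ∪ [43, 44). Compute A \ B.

Merge the first list: [26, 48).
Merge the second list: [3, 12), [20, 33), [37, 45).
[26, 48) with B removed leaves [33, 37), [45, 48).

[33, 37) ∪ [45, 48)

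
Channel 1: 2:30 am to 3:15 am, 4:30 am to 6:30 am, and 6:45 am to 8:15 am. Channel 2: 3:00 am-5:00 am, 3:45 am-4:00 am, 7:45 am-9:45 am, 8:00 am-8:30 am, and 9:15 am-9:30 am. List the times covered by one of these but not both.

2:30 am-3:00 am, 3:15 am-4:30 am, 5:00 am-6:30 am, 6:45 am-7:45 am, 8:15 am-9:45 am

Second set merges to 3:00 am-5:00 am, 7:45 am-9:45 am.
Only in the first: 2:30 am-3:00 am, 5:00 am-6:30 am, 6:45 am-7:45 am.
Only in the second: 3:15 am-4:30 am, 8:15 am-9:45 am.
Together these are the periods covered by exactly one.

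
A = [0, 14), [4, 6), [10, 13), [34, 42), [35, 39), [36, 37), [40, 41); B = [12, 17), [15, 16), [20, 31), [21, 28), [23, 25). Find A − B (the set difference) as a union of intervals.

[0, 12) ∪ [34, 42)

First set merges to [0, 14), [34, 42).
Second set merges to [12, 17), [20, 31).
[0, 14) minus B → [0, 12).
[34, 42): no B overlap → unchanged.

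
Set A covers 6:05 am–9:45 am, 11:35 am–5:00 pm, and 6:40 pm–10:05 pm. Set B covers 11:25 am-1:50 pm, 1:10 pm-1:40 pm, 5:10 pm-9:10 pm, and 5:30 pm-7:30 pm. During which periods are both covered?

11:35 am–1:50 pm, 6:40 pm–9:10 pm

B, merged: 11:25 am–1:50 pm, 5:10 pm–9:10 pm.
6:05 am–9:45 am falls entirely outside B.
11:35 am–5:00 pm overlaps B on 11:35 am–1:50 pm.
6:40 pm–10:05 pm overlaps B on 6:40 pm–9:10 pm.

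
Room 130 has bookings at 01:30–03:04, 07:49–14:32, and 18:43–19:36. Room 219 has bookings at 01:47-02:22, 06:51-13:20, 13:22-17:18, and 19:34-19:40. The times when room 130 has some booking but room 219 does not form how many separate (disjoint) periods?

A \ B = 01:30–01:47, 02:22–03:04, 13:20–13:22, 18:43–19:34.
That is 4 disjoint pieces.

4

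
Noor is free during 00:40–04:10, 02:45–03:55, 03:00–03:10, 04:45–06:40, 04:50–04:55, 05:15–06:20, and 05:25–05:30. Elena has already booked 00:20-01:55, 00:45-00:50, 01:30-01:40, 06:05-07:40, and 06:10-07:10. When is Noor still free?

First set merges to 00:40–04:10, 04:45–06:40.
Second set merges to 00:20–01:55, 06:05–07:40.
00:40–04:10 minus B → 01:55–04:10.
04:45–06:40 minus B → 04:45–06:05.

01:55–04:10, 04:45–06:05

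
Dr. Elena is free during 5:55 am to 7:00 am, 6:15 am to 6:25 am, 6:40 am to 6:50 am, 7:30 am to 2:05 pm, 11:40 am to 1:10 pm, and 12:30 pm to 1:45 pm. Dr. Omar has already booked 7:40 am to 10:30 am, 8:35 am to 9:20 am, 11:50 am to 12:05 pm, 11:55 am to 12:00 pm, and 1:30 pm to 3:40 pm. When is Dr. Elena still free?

First set merges to 5:55 am–7:00 am, 7:30 am–2:05 pm.
Second set merges to 7:40 am–10:30 am, 11:50 am–12:05 pm, 1:30 pm–3:40 pm.
5:55 am–7:00 am is untouched.
7:30 am–2:05 pm with B removed leaves 7:30 am–7:40 am, 10:30 am–11:50 am, 12:05 pm–1:30 pm.

5:55 am–7:00 am, 7:30 am–7:40 am, 10:30 am–11:50 am, 12:05 pm–1:30 pm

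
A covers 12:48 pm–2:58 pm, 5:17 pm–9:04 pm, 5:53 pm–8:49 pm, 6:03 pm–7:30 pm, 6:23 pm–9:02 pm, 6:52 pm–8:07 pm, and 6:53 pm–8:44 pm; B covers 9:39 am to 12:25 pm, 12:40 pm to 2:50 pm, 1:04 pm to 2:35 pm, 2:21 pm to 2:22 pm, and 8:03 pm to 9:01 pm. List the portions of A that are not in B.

2:50 pm–2:58 pm, 5:17 pm–8:03 pm, 9:01 pm–9:04 pm

A, merged: 12:48 pm–2:58 pm, 5:17 pm–9:04 pm.
B, merged: 9:39 am–12:25 pm, 12:40 pm–2:50 pm, 8:03 pm–9:01 pm.
12:48 pm–2:58 pm \ B = 2:50 pm–2:58 pm.
5:17 pm–9:04 pm \ B = 5:17 pm–8:03 pm, 9:01 pm–9:04 pm.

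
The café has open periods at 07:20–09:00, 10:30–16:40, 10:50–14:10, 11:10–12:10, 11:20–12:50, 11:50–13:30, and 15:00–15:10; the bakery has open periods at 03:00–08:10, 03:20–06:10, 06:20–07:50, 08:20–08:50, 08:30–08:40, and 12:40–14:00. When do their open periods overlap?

07:20–08:10, 08:20–08:50, 12:40–14:00

A, merged: 07:20–09:00, 10:30–16:40.
B, merged: 03:00–08:10, 08:20–08:50, 12:40–14:00.
07:20–09:00 meets the second set on 07:20–08:10, 08:20–08:50.
10:30–16:40 meets the second set on 12:40–14:00.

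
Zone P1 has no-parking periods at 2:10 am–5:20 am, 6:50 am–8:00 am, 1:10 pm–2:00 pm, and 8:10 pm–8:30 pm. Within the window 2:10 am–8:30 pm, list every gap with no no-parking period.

5:20 am–6:50 am, 8:00 am–1:10 pm, 2:00 pm–8:10 pm

The merged coverage is 2:10 am–5:20 am, 6:50 am–8:00 am, 1:10 pm–2:00 pm, 8:10 pm–8:30 pm.
Gaps within 2:10 am–8:30 pm: 5:20 am–6:50 am, 8:00 am–1:10 pm, 2:00 pm–8:10 pm.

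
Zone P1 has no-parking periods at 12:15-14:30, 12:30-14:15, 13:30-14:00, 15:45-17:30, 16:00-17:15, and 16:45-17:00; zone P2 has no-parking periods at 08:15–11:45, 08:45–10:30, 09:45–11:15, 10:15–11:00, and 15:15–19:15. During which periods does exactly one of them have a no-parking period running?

A, merged: 12:15–14:30, 15:45–17:30.
B, merged: 08:15–11:45, 15:15–19:15.
A \ B = 12:15–14:30.
B \ A = 08:15–11:45, 15:15–15:45, 17:30–19:15.
Union of the two gives the symmetric difference.

08:15–11:45, 12:15–14:30, 15:15–15:45, 17:30–19:15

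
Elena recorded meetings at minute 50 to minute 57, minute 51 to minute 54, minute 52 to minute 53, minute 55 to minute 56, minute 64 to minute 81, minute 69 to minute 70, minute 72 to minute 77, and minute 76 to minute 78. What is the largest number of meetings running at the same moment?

3

At minute 52, 3 of the intervals are simultaneously active.
No point has more.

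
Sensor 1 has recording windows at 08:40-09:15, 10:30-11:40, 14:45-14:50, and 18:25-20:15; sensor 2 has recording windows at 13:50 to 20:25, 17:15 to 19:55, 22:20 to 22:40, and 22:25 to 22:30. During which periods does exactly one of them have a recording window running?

08:40–09:15, 10:30–11:40, 13:50–14:45, 14:50–18:25, 20:15–20:25, 22:20–22:40

Merge the second list: 13:50–20:25, 22:20–22:40.
Only in the first: 08:40–09:15, 10:30–11:40.
Only in the second: 13:50–14:45, 14:50–18:25, 20:15–20:25, 22:20–22:40.
Together these are the periods covered by exactly one.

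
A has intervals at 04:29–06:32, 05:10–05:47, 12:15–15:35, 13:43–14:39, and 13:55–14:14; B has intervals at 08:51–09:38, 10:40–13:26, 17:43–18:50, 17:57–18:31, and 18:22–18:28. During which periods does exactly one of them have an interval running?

04:29-06:32, 08:51-09:38, 10:40-12:15, 13:26-15:35, 17:43-18:50

First set merges to 04:29-06:32, 12:15-15:35.
Second set merges to 08:51-09:38, 10:40-13:26, 17:43-18:50.
Only in the first: 04:29-06:32, 13:26-15:35.
Only in the second: 08:51-09:38, 10:40-12:15, 17:43-18:50.
Together these are the periods covered by exactly one.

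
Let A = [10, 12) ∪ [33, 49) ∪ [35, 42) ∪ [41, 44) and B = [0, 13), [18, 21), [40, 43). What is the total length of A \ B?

13

First set merges to [10, 12), [33, 49).
A \ B = [33, 40), [43, 49).
Total: 7 + 6 = 13.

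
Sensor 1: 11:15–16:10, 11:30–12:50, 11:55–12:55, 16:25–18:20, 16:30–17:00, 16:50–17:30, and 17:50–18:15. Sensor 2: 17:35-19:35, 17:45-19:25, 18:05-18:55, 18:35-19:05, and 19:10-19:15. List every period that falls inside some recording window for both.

17:35–18:20

First set merges to 11:15–16:10, 16:25–18:20.
Second set merges to 17:35–19:35.
11:15–16:10 meets no B interval.
16:25–18:20 ∩ B → 17:35–18:20.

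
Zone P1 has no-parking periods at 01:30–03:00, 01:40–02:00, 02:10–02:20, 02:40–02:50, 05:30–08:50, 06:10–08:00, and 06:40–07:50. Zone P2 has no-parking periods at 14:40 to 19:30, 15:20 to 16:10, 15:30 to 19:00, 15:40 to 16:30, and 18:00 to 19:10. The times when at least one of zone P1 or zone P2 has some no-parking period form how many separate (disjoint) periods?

Merge the first list: 01:30-03:00, 05:30-08:50.
Merge the second list: 14:40-19:30.
A ∪ B = 01:30-03:00, 05:30-08:50, 14:40-19:30.
That is 3 disjoint pieces.

3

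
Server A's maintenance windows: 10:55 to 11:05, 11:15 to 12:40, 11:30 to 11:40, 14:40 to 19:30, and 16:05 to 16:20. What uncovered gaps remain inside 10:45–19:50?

10:45–10:55, 11:05–11:15, 12:40–14:40, 19:30–19:50

After merging, the occupied span is 10:55–11:05, 11:15–12:40, 14:40–19:30.
Uncovered inside 10:45–19:50: 10:45–10:55, 11:05–11:15, 12:40–14:40, 19:30–19:50.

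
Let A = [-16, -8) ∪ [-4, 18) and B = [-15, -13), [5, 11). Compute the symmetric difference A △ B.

[-16, -15) ∪ [-13, -8) ∪ [-4, 5) ∪ [11, 18)

A but not B: [-16, -15), [-13, -8), [-4, 5), [11, 18).
B but not A: none.
Combining gives A △ B.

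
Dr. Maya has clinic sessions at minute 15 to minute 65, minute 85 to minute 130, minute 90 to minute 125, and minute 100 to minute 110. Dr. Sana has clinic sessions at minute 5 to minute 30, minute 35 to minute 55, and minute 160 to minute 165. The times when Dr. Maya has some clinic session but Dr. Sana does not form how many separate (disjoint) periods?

First set merges to minute 15 to minute 65, minute 85 to minute 130.
A \ B = minute 30 to minute 35, minute 55 to minute 65, minute 85 to minute 130.
That is 3 disjoint pieces.

3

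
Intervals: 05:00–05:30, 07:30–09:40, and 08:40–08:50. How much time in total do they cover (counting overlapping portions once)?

Merged: 05:00–05:30, 07:30–09:40.
Lengths: 30 min + 2 h 10 min = 2 h 40 min.

2 h 40 min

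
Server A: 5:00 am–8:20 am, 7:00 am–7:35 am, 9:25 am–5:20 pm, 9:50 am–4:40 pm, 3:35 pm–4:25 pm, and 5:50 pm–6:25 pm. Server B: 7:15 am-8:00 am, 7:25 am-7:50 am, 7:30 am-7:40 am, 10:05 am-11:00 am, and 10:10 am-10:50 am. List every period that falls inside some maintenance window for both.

7:15 am–8:00 am, 10:05 am–11:00 am

A, merged: 5:00 am–8:20 am, 9:25 am–5:20 pm, 5:50 pm–6:25 pm.
B, merged: 7:15 am–8:00 am, 10:05 am–11:00 am.
5:00 am–8:20 am overlaps B on 7:15 am–8:00 am.
9:25 am–5:20 pm overlaps B on 10:05 am–11:00 am.
5:50 pm–6:25 pm falls entirely outside B.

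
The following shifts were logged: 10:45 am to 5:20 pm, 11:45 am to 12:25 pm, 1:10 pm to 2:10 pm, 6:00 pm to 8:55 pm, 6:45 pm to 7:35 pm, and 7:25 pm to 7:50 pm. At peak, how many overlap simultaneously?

3

At 7:25 pm, 3 of the intervals are simultaneously active.
No point has more.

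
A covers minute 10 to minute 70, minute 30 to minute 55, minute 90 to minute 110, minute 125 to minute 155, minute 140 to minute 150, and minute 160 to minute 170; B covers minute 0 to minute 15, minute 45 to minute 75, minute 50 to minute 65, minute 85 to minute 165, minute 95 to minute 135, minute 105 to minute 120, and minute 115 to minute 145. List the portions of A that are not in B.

minute 15 to minute 45, minute 165 to minute 170

A, merged: minute 10 to minute 70, minute 90 to minute 110, minute 125 to minute 155, minute 160 to minute 170.
B, merged: minute 0 to minute 15, minute 45 to minute 75, minute 85 to minute 165.
minute 10 to minute 70 with B removed leaves minute 15 to minute 45.
minute 90 to minute 110 lies entirely inside B → drops out.
minute 125 to minute 155 lies entirely inside B → drops out.
minute 160 to minute 170 with B removed leaves minute 165 to minute 170.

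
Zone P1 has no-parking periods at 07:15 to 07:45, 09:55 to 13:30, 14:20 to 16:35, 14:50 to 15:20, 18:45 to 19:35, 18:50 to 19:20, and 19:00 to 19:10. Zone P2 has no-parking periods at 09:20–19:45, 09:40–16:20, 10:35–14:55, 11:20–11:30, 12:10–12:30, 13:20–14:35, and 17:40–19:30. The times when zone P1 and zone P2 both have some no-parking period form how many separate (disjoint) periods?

3

Merge the first list: 07:15–07:45, 09:55–13:30, 14:20–16:35, 18:45–19:35.
Merge the second list: 09:20–19:45.
A ∩ B = 09:55–13:30, 14:20–16:35, 18:45–19:35.
That is 3 disjoint pieces.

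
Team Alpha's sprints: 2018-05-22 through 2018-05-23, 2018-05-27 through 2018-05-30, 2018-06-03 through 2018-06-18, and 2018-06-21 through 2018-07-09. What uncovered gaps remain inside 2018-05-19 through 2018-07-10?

Covered (merged): 2018-05-22 through 2018-05-23, 2018-05-27 through 2018-05-30, 2018-06-03 through 2018-06-18, 2018-06-21 through 2018-07-09.
Complement within 2018-05-19 through 2018-07-10: 2018-05-19 through 2018-05-21, 2018-05-24 through 2018-05-26, 2018-05-31 through 2018-06-02, 2018-06-19 through 2018-06-20, 2018-07-10 through 2018-07-10.

2018-05-19 through 2018-05-21, 2018-05-24 through 2018-05-26, 2018-05-31 through 2018-06-02, 2018-06-19 through 2018-06-20, 2018-07-10 through 2018-07-10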